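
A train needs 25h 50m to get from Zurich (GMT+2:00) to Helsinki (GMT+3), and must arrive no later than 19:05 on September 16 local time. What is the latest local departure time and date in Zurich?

16:15 on September 15

Target arrival in UTC: 19:05 − 3:00 = 16:05 on Sep 16.
Subtract 25 hours and 50 minutes → departure 14:15 UTC on Sep 15.
Zurich is UTC+2:00: 14:15 + 2:00 = 16:15 on Sep 15.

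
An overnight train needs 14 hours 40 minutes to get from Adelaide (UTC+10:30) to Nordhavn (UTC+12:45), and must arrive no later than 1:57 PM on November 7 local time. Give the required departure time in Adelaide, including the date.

9:02 PM on November 6

Target arrival in UTC: 1:57 PM − 12:45 = 1:12 AM on Nov 7.
Subtract 14 hours 40 minutes → departure 10:32 AM UTC on Nov 6.
Adelaide is UTC+10:30: 10:32 AM + 10:30 = 9:02 PM on Nov 6.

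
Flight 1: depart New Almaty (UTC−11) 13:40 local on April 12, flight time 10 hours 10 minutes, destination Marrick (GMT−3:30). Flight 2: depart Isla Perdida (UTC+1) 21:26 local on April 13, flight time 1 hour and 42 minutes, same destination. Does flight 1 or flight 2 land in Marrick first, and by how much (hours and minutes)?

Flight 1 in UTC: 13:40 + 11:00 = 00:40 on Apr 13.
+10 hours 10 minutes → arrive 10:50 UTC on Apr 13.
Flight 2 in UTC: 21:26 − 1:00 = 20:26 on Apr 13.
+1 hour and 42 minutes → arrive 22:08 UTC on Apr 13.
Flight 1 lands earlier by 11 hours 18 minutes.

the first, by 11 hours 18 minutes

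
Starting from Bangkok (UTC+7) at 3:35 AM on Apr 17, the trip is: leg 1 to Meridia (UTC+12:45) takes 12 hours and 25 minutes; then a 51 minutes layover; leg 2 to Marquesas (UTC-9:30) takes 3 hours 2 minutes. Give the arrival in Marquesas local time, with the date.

3:23 AM on Apr 17

Convert departure to UTC: 3:35 AM − 7:00 = 8:35 PM UTC on Apr 16.
Add 12 hours 25 minutes leg 1 → 9:00 AM UTC (Apr 17).
Add 51 minutes layover in Meridia → 9:51 AM UTC.
Add 3 hours and 2 minutes leg 2 → 12:53 PM UTC.
Marquesas is UTC−9:30, so local arrival = 12:53 PM − 9:30 = 3:23 AM on Apr 17.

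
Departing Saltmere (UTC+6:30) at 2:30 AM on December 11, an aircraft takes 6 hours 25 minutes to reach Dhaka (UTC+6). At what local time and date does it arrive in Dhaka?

Convert departure to UTC: 2:30 AM − 6:30 = 8:00 PM UTC on Dec 10.
Add 6 hours 25 minutes travel time → 2:25 AM UTC (Dec 11).
Dhaka is UTC+6:00, so local arrival = 2:25 AM + 6:00 = 8:25 AM on Dec 11.

8:25 AM on December 11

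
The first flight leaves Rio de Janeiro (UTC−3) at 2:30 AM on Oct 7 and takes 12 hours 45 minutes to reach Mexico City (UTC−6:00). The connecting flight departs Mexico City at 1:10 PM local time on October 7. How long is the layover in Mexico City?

Convert departure to UTC: 2:30 AM + 3:00 = 5:30 AM UTC on Oct 7.
Add 12 hours and 45 minutes flight time → 6:15 PM UTC.
Mexico City is UTC−6:00, so local arrival = 6:15 PM − 6:00 = 12:15 PM on Oct 7.
Layover = 1:10 PM − 12:15 PM = 55 minutes.

55 minutes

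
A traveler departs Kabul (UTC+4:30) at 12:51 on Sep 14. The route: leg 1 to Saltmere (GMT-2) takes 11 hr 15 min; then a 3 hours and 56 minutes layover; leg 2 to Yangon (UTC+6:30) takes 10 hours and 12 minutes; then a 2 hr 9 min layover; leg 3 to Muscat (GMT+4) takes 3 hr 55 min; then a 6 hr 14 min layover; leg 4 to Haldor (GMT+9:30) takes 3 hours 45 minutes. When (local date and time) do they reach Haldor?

Convert departure to UTC: 12:51 − 4:30 = 08:21 UTC on Sep 14.
Add 11 hours 15 minutes leg 1 → 19:36 UTC.
Add 3 hours 56 minutes layover in Saltmere → 23:32 UTC.
Add 10 hours 12 minutes leg 2 → 09:44 UTC (Sep 15).
Add 2 hours 9 minutes layover in Yangon → 11:53 UTC.
Add 3 hours 55 minutes leg 3 → 15:48 UTC.
Add 6 hours 14 minutes layover in Muscat → 22:02 UTC.
Add 3 hours 45 minutes leg 4 → 01:47 UTC (Sep 16).
Haldor is UTC+9:30, so local arrival = 01:47 + 9:30 = 11:17 on Sep 16.

11:17 on Sep 16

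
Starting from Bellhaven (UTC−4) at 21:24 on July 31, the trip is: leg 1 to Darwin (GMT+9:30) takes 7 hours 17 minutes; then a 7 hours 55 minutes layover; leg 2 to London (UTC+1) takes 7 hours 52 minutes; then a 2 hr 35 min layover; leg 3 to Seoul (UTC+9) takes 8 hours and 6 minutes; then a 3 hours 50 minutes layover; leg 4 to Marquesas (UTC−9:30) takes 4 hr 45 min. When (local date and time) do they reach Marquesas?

10:14 on August 2

Convert departure to UTC: 21:24 + 4:00 = 01:24 UTC on Aug 1.
Add 7 hours and 17 minutes leg 1 → 08:41 UTC.
Add 7 hours and 55 minutes layover in Darwin → 16:36 UTC.
Add 7 hours 52 minutes leg 2 → 00:28 UTC (Aug 2).
Add 2 hours and 35 minutes layover in London → 03:03 UTC.
Add 8 hours and 6 minutes leg 3 → 11:09 UTC.
Add 3 hours 50 minutes layover in Seoul → 14:59 UTC.
Add 4 hours and 45 minutes leg 4 → 19:44 UTC.
Marquesas is UTC−9:30, so local arrival = 19:44 − 9:30 = 10:14 on Aug 2.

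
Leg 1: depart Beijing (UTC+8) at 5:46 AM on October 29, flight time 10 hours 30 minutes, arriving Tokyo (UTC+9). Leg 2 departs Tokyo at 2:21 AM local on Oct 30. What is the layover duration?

Convert departure to UTC: 5:46 AM − 8:00 = 9:46 PM UTC on Oct 28.
Add 10 hours and 30 minutes flight time → 8:16 AM UTC (Oct 29).
Tokyo is UTC+9:00, so local arrival = 8:16 AM + 9:00 = 5:16 PM on Oct 29.
Layover = 2:21 AM − 5:16 PM (+1 day) = 9 hours 5 minutes.

9 hours 5 minutes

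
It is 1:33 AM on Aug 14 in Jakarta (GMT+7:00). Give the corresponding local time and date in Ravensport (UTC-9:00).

Ravensport is 16:00 behind Jakarta.
Shift by the zone difference: 1:33 AM − 16:00 = 9:33 AM on Aug 13 in Ravensport.

9:33 AM on Aug 13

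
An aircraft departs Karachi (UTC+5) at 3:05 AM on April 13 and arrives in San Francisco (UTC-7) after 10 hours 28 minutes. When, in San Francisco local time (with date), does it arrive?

Convert departure to UTC: 3:05 AM − 5:00 = 10:05 PM UTC on Apr 12.
Add 10 hours 28 minutes travel time → 8:33 AM UTC (Apr 13).
San Francisco is UTC−7:00, so local arrival = 8:33 AM − 7:00 = 1:33 AM on Apr 13.

1:33 AM on Apr 13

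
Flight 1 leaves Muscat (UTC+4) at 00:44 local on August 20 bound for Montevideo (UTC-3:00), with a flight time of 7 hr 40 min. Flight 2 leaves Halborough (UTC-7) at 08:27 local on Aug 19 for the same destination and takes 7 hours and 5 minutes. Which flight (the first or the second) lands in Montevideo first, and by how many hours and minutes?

Flight 1 in UTC: 00:44 − 4:00 = 20:44 on Aug 19.
+7 hours 40 minutes → arrive 04:24 UTC on Aug 20.
Flight 2 in UTC: 08:27 + 7:00 = 15:27 on Aug 19.
+7 hours and 5 minutes → arrive 22:32 UTC on Aug 19.
Flight 2 lands earlier by 5 hours 52 minutes.

the second, by 5 hours 52 minutes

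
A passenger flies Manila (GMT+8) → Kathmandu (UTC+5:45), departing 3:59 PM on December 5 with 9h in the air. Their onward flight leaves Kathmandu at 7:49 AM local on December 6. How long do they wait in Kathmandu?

Convert departure to UTC: 3:59 PM − 8:00 = 7:59 AM UTC on Dec 5.
Add 9 hours flight time → 4:59 PM UTC.
Kathmandu is UTC+5:45, so local arrival = 4:59 PM + 5:45 = 10:44 PM on Dec 5.
Layover = 7:49 AM − 10:44 PM (+1 day) = 9 hours 5 minutes.

9 hours 5 minutes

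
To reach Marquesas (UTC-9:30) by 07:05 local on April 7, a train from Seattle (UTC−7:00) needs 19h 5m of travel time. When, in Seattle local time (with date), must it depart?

14:30 on Apr 6

Target arrival in UTC: 07:05 + 9:30 = 16:35 on Apr 7.
Subtract 19 hours and 5 minutes → departure 21:30 UTC on Apr 6.
Seattle is UTC−7:00: 21:30 − 7:00 = 14:30 on Apr 6.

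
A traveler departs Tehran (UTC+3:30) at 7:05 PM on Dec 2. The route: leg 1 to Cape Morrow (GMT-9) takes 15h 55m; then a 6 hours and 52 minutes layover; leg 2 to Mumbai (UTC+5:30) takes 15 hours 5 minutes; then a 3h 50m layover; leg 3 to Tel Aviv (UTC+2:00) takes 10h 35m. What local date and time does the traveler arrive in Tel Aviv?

9:52 PM on Dec 4

Convert departure to UTC: 7:05 PM − 3:30 = 3:35 PM UTC on Dec 2.
Add 15 hours and 55 minutes leg 1 → 7:30 AM UTC (Dec 3).
Add 6 hours 52 minutes layover in Cape Morrow → 2:22 PM UTC.
Add 15 hours and 5 minutes leg 2 → 5:27 AM UTC (Dec 4).
Add 3 hours and 50 minutes layover in Mumbai → 9:17 AM UTC.
Add 10 hours 35 minutes leg 3 → 7:52 PM UTC.
Tel Aviv is UTC+2:00, so local arrival = 7:52 PM + 2:00 = 9:52 PM on Dec 4.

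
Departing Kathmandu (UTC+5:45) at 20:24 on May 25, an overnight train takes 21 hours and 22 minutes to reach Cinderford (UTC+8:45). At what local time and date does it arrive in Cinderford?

Cinderford is 3:00 ahead of Kathmandu.
After 21 hours and 22 minutes it is 17:46 (May 26) in Kathmandu.
Shift by the zone difference: 17:46 + 3:00 = 20:46 on May 26 in Cinderford.

20:46 on May 26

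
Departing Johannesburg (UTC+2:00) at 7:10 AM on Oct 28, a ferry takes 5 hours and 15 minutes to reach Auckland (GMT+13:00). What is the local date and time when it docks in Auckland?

Auckland is 11:00 ahead of Johannesburg.
After 5 hours and 15 minutes it is 12:25 PM in Johannesburg.
Shift by the zone difference: 12:25 PM + 11:00 = 11:25 PM on Oct 28 in Auckland.

11:25 PM on October 28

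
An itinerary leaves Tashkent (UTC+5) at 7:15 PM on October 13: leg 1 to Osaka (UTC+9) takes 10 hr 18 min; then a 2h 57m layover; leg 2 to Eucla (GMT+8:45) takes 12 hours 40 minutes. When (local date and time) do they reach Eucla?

12:55 AM on Oct 15

Convert departure to UTC: 7:15 PM − 5:00 = 2:15 PM UTC on Oct 13.
Add 10 hours and 18 minutes leg 1 → 12:33 AM UTC (Oct 14).
Add 2 hours and 57 minutes layover in Osaka → 3:30 AM UTC.
Add 12 hours and 40 minutes leg 2 → 4:10 PM UTC.
Eucla is UTC+8:45, so local arrival = 4:10 PM + 8:45 = 12:55 AM on Oct 15.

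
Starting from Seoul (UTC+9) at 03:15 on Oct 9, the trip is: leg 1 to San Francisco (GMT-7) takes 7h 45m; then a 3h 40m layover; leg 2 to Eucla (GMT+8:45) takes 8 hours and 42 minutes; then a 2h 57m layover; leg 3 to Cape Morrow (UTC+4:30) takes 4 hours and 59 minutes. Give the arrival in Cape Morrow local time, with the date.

Convert departure to UTC: 03:15 − 9:00 = 18:15 UTC on Oct 8.
Add 7 hours 45 minutes leg 1 → 02:00 UTC (Oct 9).
Add 3 hours 40 minutes layover in San Francisco → 05:40 UTC.
Add 8 hours 42 minutes leg 2 → 14:22 UTC.
Add 2 hours and 57 minutes layover in Eucla → 17:19 UTC.
Add 4 hours 59 minutes leg 3 → 22:18 UTC.
Cape Morrow is UTC+4:30, so local arrival = 22:18 + 4:30 = 02:48 on Oct 10.

02:48 on October 10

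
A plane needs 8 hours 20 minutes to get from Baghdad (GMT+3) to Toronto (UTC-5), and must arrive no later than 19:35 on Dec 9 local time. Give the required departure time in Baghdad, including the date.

19:15 on Dec 9

Target arrival in UTC: 19:35 + 5:00 = 00:35 on Dec 10.
Subtract 8 hours and 20 minutes → departure 16:15 UTC on Dec 9.
Baghdad is UTC+3:00: 16:15 + 3:00 = 19:15 on Dec 9.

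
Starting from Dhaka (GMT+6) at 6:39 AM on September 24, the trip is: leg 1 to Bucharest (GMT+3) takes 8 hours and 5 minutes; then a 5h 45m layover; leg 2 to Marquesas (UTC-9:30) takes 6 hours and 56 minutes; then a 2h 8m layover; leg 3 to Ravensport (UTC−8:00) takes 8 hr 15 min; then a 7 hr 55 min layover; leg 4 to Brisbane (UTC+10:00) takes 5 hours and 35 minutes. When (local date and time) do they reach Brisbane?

Convert departure to UTC: 6:39 AM − 6:00 = 12:39 AM UTC on Sep 24.
Add 8 hours 5 minutes leg 1 → 8:44 AM UTC.
Add 5 hours and 45 minutes layover in Bucharest → 2:29 PM UTC.
Add 6 hours and 56 minutes leg 2 → 9:25 PM UTC.
Add 2 hours 8 minutes layover in Marquesas → 11:33 PM UTC.
Add 8 hours and 15 minutes leg 3 → 7:48 AM UTC (Sep 25).
Add 7 hours and 55 minutes layover in Ravensport → 3:43 PM UTC.
Add 5 hours 35 minutes leg 4 → 9:18 PM UTC.
Brisbane is UTC+10:00, so local arrival = 9:18 PM + 10:00 = 7:18 AM on Sep 26.

7:18 AM on Sep 26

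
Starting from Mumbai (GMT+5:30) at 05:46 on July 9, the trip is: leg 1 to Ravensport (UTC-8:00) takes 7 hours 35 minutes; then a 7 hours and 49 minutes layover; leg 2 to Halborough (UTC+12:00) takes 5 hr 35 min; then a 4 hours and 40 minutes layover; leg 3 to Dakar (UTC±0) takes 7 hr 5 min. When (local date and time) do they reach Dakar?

Convert departure to UTC: 05:46 − 5:30 = 00:16 UTC on Jul 9.
Add 7 hours and 35 minutes leg 1 → 07:51 UTC.
Add 7 hours 49 minutes layover in Ravensport → 15:40 UTC.
Add 5 hours and 35 minutes leg 2 → 21:15 UTC.
Add 4 hours 40 minutes layover in Halborough → 01:55 UTC (Jul 10).
Add 7 hours and 5 minutes leg 3 → 09:00 UTC.
Dakar is UTC+0, so local arrival is the same: 09:00 on Jul 10.

09:00 on July 10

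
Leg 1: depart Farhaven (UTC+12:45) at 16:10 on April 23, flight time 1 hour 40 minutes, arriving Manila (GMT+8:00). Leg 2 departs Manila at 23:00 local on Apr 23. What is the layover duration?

9 hours 55 minutes

Convert departure to UTC: 16:10 − 12:45 = 03:25 UTC on Apr 23.
Add 1 hour 40 minutes flight time → 05:05 UTC.
Manila is UTC+8:00, so local arrival = 05:05 + 8:00 = 13:05 on Apr 23.
Layover = 23:00 − 13:05 = 9 hours 55 minutes.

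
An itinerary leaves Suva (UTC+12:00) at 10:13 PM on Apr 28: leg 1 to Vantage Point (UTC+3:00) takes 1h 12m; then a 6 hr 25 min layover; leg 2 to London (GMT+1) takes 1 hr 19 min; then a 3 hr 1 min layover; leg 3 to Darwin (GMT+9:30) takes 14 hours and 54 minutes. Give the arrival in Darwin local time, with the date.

Convert departure to UTC: 10:13 PM − 12:00 = 10:13 AM UTC on Apr 28.
Add 1 hour and 12 minutes leg 1 → 11:25 AM UTC.
Add 6 hours and 25 minutes layover in Vantage Point → 5:50 PM UTC.
Add 1 hour and 19 minutes leg 2 → 7:09 PM UTC.
Add 3 hours and 1 minute layover in London → 10:10 PM UTC.
Add 14 hours and 54 minutes leg 3 → 1:04 PM UTC (Apr 29).
Darwin is UTC+9:30, so local arrival = 1:04 PM + 9:30 = 10:34 PM on Apr 29.

10:34 PM on April 29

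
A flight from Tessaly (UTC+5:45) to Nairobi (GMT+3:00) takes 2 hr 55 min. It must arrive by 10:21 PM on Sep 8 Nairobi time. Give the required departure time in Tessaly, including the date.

Target arrival in UTC: 10:21 PM − 3:00 = 7:21 PM on Sep 8.
Subtract 2 hours and 55 minutes → departure 4:26 PM UTC on Sep 8.
Tessaly is UTC+5:45: 4:26 PM + 5:45 = 10:11 PM on Sep 8.

10:11 PM on September 8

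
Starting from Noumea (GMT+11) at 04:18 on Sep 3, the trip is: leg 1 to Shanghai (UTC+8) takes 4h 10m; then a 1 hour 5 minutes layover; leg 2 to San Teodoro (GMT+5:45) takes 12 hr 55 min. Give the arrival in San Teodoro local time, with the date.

Convert departure to UTC: 04:18 − 11:00 = 17:18 UTC on Sep 2.
Add 4 hours and 10 minutes leg 1 → 21:28 UTC.
Add 1 hour and 5 minutes layover in Shanghai → 22:33 UTC.
Add 12 hours and 55 minutes leg 2 → 11:28 UTC (Sep 3).
San Teodoro is UTC+5:45, so local arrival = 11:28 + 5:45 = 17:13 on Sep 3.

17:13 on September 3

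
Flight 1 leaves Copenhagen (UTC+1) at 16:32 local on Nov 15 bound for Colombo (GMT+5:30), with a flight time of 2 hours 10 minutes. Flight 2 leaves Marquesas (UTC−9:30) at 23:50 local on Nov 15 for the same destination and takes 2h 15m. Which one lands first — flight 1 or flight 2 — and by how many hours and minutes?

Flight 1 in UTC: 16:32 − 1:00 = 15:32 on Nov 15.
+2 hours 10 minutes → arrive 17:42 UTC on Nov 15.
Flight 2 in UTC: 23:50 + 9:30 = 09:20 on Nov 16.
+2 hours 15 minutes → arrive 11:35 UTC on Nov 16.
Flight 1 lands earlier by 17 hours 53 minutes.

the first, by 17 hours 53 minutes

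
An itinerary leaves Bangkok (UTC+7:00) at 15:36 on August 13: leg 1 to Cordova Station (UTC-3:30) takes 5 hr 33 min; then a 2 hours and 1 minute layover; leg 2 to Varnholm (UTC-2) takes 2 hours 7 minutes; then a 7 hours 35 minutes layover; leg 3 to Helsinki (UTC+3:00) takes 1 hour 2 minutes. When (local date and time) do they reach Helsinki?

05:54 on August 14

Convert departure to UTC: 15:36 − 7:00 = 08:36 UTC on Aug 13.
Add 5 hours and 33 minutes leg 1 → 14:09 UTC.
Add 2 hours and 1 minute layover in Cordova Station → 16:10 UTC.
Add 2 hours 7 minutes leg 2 → 18:17 UTC.
Add 7 hours and 35 minutes layover in Varnholm → 01:52 UTC (Aug 14).
Add 1 hour and 2 minutes leg 3 → 02:54 UTC.
Helsinki is UTC+3:00, so local arrival = 02:54 + 3:00 = 05:54 on Aug 14.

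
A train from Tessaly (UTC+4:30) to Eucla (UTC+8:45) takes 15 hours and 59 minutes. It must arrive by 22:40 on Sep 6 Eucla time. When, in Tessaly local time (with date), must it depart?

02:26 on September 6

Target arrival in UTC: 22:40 − 8:45 = 13:55 on Sep 6.
Subtract 15 hours and 59 minutes → departure 21:56 UTC on Sep 5.
Tessaly is UTC+4:30: 21:56 + 4:30 = 02:26 on Sep 6.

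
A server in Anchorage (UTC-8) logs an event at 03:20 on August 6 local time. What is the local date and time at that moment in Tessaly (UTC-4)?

In UTC: 03:20 + 8:00 = 11:20 on Aug 6.
Tessaly is UTC−4:00: 11:20 − 4:00 = 07:20 on Aug 6.

07:20 on Aug 6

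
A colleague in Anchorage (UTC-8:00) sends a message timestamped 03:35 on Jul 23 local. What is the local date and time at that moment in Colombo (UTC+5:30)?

17:05 on Jul 23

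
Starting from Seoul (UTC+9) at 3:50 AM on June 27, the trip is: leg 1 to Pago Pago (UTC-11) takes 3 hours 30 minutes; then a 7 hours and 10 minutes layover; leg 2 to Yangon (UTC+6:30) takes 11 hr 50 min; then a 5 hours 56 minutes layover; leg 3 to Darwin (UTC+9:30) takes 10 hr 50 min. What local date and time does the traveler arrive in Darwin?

7:36 PM on Jun 28

Convert departure to UTC: 3:50 AM − 9:00 = 6:50 PM UTC on Jun 26.
Add 3 hours 30 minutes leg 1 → 10:20 PM UTC.
Add 7 hours and 10 minutes layover in Pago Pago → 5:30 AM UTC (Jun 27).
Add 11 hours and 50 minutes leg 2 → 5:20 PM UTC.
Add 5 hours and 56 minutes layover in Yangon → 11:16 PM UTC.
Add 10 hours 50 minutes leg 3 → 10:06 AM UTC (Jun 28).
Darwin is UTC+9:30, so local arrival = 10:06 AM + 9:30 = 7:36 PM on Jun 28.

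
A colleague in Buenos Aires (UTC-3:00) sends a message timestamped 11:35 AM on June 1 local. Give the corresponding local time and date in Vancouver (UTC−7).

7:35 AM on June 1

In UTC: 11:35 AM + 3:00 = 2:35 PM on Jun 1.
Vancouver is UTC−7:00: 2:35 PM − 7:00 = 7:35 AM on Jun 1.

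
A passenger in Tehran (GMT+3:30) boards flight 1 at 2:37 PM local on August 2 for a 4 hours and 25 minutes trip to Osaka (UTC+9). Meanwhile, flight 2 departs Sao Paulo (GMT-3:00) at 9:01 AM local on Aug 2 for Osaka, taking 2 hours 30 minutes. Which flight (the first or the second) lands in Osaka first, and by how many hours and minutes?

the second, by 1 hour 1 minute

Flight 1 in UTC: 2:37 PM − 3:30 = 11:07 AM on Aug 2.
+4 hours 25 minutes → arrive 3:32 PM UTC on Aug 2.
Flight 2 in UTC: 9:01 AM + 3:00 = 12:01 PM on Aug 2.
+2 hours and 30 minutes → arrive 2:31 PM UTC on Aug 2.
Flight 2 lands earlier by 1 hour 1 minute.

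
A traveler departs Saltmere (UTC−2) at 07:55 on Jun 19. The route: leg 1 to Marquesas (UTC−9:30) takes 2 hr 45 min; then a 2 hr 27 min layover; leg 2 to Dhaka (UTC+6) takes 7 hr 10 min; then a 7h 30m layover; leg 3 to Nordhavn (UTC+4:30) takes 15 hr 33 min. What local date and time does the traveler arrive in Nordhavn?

Convert departure to UTC: 07:55 + 2:00 = 09:55 UTC on Jun 19.
Add 2 hours 45 minutes leg 1 → 12:40 UTC.
Add 2 hours 27 minutes layover in Marquesas → 15:07 UTC.
Add 7 hours and 10 minutes leg 2 → 22:17 UTC.
Add 7 hours and 30 minutes layover in Dhaka → 05:47 UTC (Jun 20).
Add 15 hours and 33 minutes leg 3 → 21:20 UTC.
Nordhavn is UTC+4:30, so local arrival = 21:20 + 4:30 = 01:50 on Jun 21.

01:50 on Jun 21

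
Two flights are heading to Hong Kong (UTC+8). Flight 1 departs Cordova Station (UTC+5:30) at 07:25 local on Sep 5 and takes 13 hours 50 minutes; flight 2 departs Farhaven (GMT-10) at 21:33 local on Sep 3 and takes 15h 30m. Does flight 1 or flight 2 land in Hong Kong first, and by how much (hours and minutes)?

Flight 1 in UTC: 07:25 − 5:30 = 01:55 on Sep 5.
+13 hours 50 minutes → arrive 15:45 UTC on Sep 5.
Flight 2 in UTC: 21:33 + 10:00 = 07:33 on Sep 4.
+15 hours 30 minutes → arrive 23:03 UTC on Sep 4.
Flight 2 lands earlier by 16 hours 42 minutes.

the second, by 16 hours 42 minutes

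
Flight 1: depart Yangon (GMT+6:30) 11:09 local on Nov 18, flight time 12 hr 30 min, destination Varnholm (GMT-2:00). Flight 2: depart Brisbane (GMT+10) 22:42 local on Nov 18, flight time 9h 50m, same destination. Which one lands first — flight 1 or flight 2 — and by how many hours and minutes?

the first, by 5 hours 23 minutes

Flight 1 in UTC: 11:09 − 6:30 = 04:39 on Nov 18.
+12 hours 30 minutes → arrive 17:09 UTC on Nov 18.
Flight 2 in UTC: 22:42 − 10:00 = 12:42 on Nov 18.
+9 hours and 50 minutes → arrive 22:32 UTC on Nov 18.
Flight 1 lands earlier by 5 hours 23 minutes.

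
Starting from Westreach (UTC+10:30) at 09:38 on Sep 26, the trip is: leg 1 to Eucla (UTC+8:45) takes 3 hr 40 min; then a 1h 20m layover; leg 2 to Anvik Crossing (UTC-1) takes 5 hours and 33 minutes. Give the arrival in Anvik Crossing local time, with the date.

08:41 on September 26

Convert departure to UTC: 09:38 − 10:30 = 23:08 UTC on Sep 25.
Add 3 hours and 40 minutes leg 1 → 02:48 UTC (Sep 26).
Add 1 hour and 20 minutes layover in Eucla → 04:08 UTC.
Add 5 hours and 33 minutes leg 2 → 09:41 UTC.
Anvik Crossing is UTC−1:00, so local arrival = 09:41 − 1:00 = 08:41 on Sep 26.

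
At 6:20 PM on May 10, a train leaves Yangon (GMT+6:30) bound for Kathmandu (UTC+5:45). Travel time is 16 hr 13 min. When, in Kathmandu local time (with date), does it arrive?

9:48 AM on May 11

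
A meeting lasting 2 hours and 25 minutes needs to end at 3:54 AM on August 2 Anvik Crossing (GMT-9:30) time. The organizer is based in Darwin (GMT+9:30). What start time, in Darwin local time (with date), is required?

8:29 PM on August 2

Target end time in UTC: 3:54 AM + 9:30 = 1:24 PM on Aug 2.
Subtract 2 hours 25 minutes → start 10:59 AM UTC on Aug 2.
Darwin is UTC+9:30: 10:59 AM + 9:30 = 8:29 PM on Aug 2.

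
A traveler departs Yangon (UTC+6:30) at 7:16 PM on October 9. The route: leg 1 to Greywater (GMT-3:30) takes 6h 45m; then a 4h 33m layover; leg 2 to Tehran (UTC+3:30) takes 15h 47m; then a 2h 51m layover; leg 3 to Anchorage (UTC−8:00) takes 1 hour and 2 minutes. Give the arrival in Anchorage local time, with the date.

Convert departure to UTC: 7:16 PM − 6:30 = 12:46 PM UTC on Oct 9.
Add 6 hours and 45 minutes leg 1 → 7:31 PM UTC.
Add 4 hours 33 minutes layover in Greywater → 12:04 AM UTC (Oct 10).
Add 15 hours 47 minutes leg 2 → 3:51 PM UTC.
Add 2 hours 51 minutes layover in Tehran → 6:42 PM UTC.
Add 1 hour and 2 minutes leg 3 → 7:44 PM UTC.
Anchorage is UTC−8:00, so local arrival = 7:44 PM − 8:00 = 11:44 AM on Oct 10.

11:44 AM on October 10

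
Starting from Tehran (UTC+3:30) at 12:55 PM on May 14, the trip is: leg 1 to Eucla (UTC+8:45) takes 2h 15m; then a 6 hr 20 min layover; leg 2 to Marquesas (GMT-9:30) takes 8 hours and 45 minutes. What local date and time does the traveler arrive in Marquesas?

5:15 PM on May 14

Convert departure to UTC: 12:55 PM − 3:30 = 9:25 AM UTC on May 14.
Add 2 hours and 15 minutes leg 1 → 11:40 AM UTC.
Add 6 hours and 20 minutes layover in Eucla → 6:00 PM UTC.
Add 8 hours and 45 minutes leg 2 → 2:45 AM UTC (May 15).
Marquesas is UTC−9:30, so local arrival = 2:45 AM − 9:30 = 5:15 PM on May 14.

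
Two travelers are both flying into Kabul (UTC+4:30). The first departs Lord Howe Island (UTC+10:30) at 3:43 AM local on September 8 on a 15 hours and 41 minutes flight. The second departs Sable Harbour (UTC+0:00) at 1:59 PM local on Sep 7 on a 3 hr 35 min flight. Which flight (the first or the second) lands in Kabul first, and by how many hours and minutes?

Flight 1 in UTC: 3:43 AM − 10:30 = 5:13 PM on Sep 7.
+15 hours and 41 minutes → arrive 8:54 AM UTC on Sep 8.
Flight 2 departs at 1:59 PM UTC (Sep 7).
+3 hours and 35 minutes → arrive 5:34 PM UTC on Sep 7.
Flight 2 lands earlier by 15 hours 20 minutes.

the second, by 15 hours 20 minutes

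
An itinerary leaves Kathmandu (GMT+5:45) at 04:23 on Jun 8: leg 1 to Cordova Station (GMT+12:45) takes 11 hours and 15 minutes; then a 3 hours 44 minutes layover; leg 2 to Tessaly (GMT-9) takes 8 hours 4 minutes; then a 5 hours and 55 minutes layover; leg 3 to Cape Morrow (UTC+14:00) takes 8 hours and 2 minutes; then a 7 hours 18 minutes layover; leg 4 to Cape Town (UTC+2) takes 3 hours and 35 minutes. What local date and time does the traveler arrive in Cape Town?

Convert departure to UTC: 04:23 − 5:45 = 22:38 UTC on Jun 7.
Add 11 hours 15 minutes leg 1 → 09:53 UTC (Jun 8).
Add 3 hours 44 minutes layover in Cordova Station → 13:37 UTC.
Add 8 hours and 4 minutes leg 2 → 21:41 UTC.
Add 5 hours and 55 minutes layover in Tessaly → 03:36 UTC (Jun 9).
Add 8 hours 2 minutes leg 3 → 11:38 UTC.
Add 7 hours and 18 minutes layover in Cape Morrow → 18:56 UTC.
Add 3 hours and 35 minutes leg 4 → 22:31 UTC.
Cape Town is UTC+2:00, so local arrival = 22:31 + 2:00 = 00:31 on Jun 10.

00:31 on June 10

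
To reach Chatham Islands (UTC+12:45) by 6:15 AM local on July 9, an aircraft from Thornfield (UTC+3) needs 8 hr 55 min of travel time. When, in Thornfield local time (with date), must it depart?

Target arrival in UTC: 6:15 AM − 12:45 = 5:30 PM on Jul 8.
Subtract 8 hours and 55 minutes → departure 8:35 AM UTC on Jul 8.
Thornfield is UTC+3:00: 8:35 AM + 3:00 = 11:35 AM on Jul 8.

11:35 AM on July 8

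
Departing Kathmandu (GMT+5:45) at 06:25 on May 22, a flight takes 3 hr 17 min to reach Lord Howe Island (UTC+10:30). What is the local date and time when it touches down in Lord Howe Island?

14:27 on May 22

Convert departure to UTC: 06:25 − 5:45 = 00:40 UTC on May 22.
Add 3 hours 17 minutes travel time → 03:57 UTC.
Lord Howe Island is UTC+10:30, so local arrival = 03:57 + 10:30 = 14:27 on May 22.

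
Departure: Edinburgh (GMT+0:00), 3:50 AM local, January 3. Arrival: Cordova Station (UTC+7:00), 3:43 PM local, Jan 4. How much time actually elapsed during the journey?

Departure is already UTC: 3:50 AM on Jan 3.
Arrival in UTC: 3:43 PM − 7:00 = 8:43 AM on Jan 4.
Elapsed = 8:43 AM − 3:50 AM (+1 day) = 28 hours 53 minutes.

28 hours 53 minutes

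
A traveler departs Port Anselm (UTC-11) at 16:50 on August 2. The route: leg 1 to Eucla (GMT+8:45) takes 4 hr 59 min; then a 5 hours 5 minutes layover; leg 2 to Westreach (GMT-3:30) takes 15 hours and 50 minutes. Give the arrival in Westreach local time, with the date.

02:14 on Aug 4

Convert departure to UTC: 16:50 + 11:00 = 03:50 UTC on Aug 3.
Add 4 hours and 59 minutes leg 1 → 08:49 UTC.
Add 5 hours 5 minutes layover in Eucla → 13:54 UTC.
Add 15 hours and 50 minutes leg 2 → 05:44 UTC (Aug 4).
Westreach is UTC−3:30, so local arrival = 05:44 − 3:30 = 02:14 on Aug 4.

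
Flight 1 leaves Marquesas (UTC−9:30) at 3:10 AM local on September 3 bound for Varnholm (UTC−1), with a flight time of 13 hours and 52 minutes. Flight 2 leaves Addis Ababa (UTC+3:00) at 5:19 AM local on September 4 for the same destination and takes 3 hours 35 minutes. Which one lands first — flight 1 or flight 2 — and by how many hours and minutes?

the first, by 3 hours 22 minutes

Flight 1 in UTC: 3:10 AM + 9:30 = 12:40 PM on Sep 3.
+13 hours and 52 minutes → arrive 2:32 AM UTC on Sep 4.
Flight 2 in UTC: 5:19 AM − 3:00 = 2:19 AM on Sep 4.
+3 hours and 35 minutes → arrive 5:54 AM UTC on Sep 4.
Flight 1 lands earlier by 3 hours 22 minutes.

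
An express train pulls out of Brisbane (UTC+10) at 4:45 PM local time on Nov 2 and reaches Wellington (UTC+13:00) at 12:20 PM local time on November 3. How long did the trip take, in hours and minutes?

Departure in UTC: 4:45 PM − 10:00 = 6:45 AM on Nov 2.
Arrival in UTC: 12:20 PM − 13:00 = 11:20 PM on Nov 2.
Elapsed = 11:20 PM − 6:45 AM = 16 hours 35 minutes.

16 hours 35 minutes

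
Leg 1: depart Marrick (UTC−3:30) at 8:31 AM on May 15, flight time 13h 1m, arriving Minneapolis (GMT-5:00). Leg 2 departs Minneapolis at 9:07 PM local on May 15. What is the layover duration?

Convert departure to UTC: 8:31 AM + 3:30 = 12:01 PM UTC on May 15.
Add 13 hours 1 minute flight time → 1:02 AM UTC (May 16).
Minneapolis is UTC−5:00, so local arrival = 1:02 AM − 5:00 = 8:02 PM on May 15.
Layover = 9:07 PM − 8:02 PM = 1 hour 5 minutes.

1 hour 5 minutes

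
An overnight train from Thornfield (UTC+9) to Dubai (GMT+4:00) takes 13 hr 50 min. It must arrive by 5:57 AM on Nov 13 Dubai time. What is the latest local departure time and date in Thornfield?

Target arrival in UTC: 5:57 AM − 4:00 = 1:57 AM on Nov 13.
Subtract 13 hours and 50 minutes → departure 12:07 PM UTC on Nov 12.
Thornfield is UTC+9:00: 12:07 PM + 9:00 = 9:07 PM on Nov 12.

9:07 PM on Nov 12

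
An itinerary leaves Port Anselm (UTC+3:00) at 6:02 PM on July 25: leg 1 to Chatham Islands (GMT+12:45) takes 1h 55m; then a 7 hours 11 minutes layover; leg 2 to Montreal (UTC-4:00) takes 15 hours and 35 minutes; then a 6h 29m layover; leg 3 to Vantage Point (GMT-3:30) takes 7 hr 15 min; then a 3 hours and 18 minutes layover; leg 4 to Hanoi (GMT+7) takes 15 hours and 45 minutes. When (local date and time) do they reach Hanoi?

7:30 AM on Jul 28

Convert departure to UTC: 6:02 PM − 3:00 = 3:02 PM UTC on Jul 25.
Add 1 hour and 55 minutes leg 1 → 4:57 PM UTC.
Add 7 hours and 11 minutes layover in Chatham Islands → 12:08 AM UTC (Jul 26).
Add 15 hours 35 minutes leg 2 → 3:43 PM UTC.
Add 6 hours and 29 minutes layover in Montreal → 10:12 PM UTC.
Add 7 hours and 15 minutes leg 3 → 5:27 AM UTC (Jul 27).
Add 3 hours 18 minutes layover in Vantage Point → 8:45 AM UTC.
Add 15 hours 45 minutes leg 4 → 12:30 AM UTC (Jul 28).
Hanoi is UTC+7:00, so local arrival = 12:30 AM + 7:00 = 7:30 AM on Jul 28.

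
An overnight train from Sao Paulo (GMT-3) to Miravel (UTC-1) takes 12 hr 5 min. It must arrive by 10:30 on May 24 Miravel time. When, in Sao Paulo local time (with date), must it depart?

20:25 on May 23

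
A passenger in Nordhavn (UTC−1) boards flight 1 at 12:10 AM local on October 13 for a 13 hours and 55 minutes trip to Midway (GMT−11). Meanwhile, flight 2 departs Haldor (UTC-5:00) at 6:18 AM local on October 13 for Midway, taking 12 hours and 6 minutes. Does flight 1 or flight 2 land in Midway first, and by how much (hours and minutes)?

the first, by 8 hours 19 minutes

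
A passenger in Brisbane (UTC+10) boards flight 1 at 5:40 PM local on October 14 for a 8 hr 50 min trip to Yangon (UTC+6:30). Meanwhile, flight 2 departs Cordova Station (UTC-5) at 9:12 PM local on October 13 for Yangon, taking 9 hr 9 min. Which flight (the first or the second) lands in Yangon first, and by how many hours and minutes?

Flight 1 in UTC: 5:40 PM − 10:00 = 7:40 AM on Oct 14.
+8 hours 50 minutes → arrive 4:30 PM UTC on Oct 14.
Flight 2 in UTC: 9:12 PM + 5:00 = 2:12 AM on Oct 14.
+9 hours 9 minutes → arrive 11:21 AM UTC on Oct 14.
Flight 2 lands earlier by 5 hours 9 minutes.

the second, by 5 hours 9 minutes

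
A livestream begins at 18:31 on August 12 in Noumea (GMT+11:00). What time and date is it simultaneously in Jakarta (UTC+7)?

14:31 on August 12

In UTC: 18:31 − 11:00 = 07:31 on Aug 12.
Jakarta is UTC+7:00: 07:31 + 7:00 = 14:31 on Aug 12.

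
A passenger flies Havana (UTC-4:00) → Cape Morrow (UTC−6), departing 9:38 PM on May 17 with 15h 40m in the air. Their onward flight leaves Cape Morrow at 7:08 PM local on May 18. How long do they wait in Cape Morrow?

7 hours 50 minutes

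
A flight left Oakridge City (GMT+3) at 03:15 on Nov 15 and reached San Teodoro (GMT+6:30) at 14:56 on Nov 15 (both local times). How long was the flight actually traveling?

8 hours 11 minutes

San Teodoro is 3:30 ahead of Oakridge City.
Clock-face elapsed time (ignoring zones) is 11 hours 41 minutes.
Actual elapsed = 11 hours 41 minutes − 3:30 = 8 hours 11 minutes.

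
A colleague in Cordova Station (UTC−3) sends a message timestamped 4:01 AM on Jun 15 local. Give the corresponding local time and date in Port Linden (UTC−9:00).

Port Linden is 6:00 behind Cordova Station.
Shift by the zone difference: 4:01 AM − 6:00 = 10:01 PM on Jun 14 in Port Linden.

10:01 PM on June 14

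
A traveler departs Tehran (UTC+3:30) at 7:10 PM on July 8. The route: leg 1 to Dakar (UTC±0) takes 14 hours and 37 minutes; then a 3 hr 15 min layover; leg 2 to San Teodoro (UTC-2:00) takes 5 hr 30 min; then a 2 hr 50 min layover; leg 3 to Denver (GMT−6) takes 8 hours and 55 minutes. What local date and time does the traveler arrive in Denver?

8:47 PM on July 9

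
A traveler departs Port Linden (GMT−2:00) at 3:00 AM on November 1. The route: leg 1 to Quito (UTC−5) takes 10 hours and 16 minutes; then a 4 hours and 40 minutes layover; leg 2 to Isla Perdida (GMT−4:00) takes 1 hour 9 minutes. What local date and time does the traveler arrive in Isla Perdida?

5:05 PM on Nov 1

Convert departure to UTC: 3:00 AM + 2:00 = 5:00 AM UTC on Nov 1.
Add 10 hours 16 minutes leg 1 → 3:16 PM UTC.
Add 4 hours 40 minutes layover in Quito → 7:56 PM UTC.
Add 1 hour 9 minutes leg 2 → 9:05 PM UTC.
Isla Perdida is UTC−4:00, so local arrival = 9:05 PM − 4:00 = 5:05 PM on Nov 1.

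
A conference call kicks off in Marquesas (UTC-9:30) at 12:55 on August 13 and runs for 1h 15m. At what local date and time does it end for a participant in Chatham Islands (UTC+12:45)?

12:25 on August 14

Convert start to UTC: 12:55 + 9:30 = 22:25 UTC on Aug 13.
Add 1 hour and 15 minutes duration → 23:40 UTC.
Chatham Islands is UTC+12:45, so local end time = 23:40 + 12:45 = 12:25 on Aug 14.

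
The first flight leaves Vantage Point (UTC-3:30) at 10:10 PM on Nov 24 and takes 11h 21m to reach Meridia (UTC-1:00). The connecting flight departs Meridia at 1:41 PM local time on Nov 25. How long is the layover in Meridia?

Convert departure to UTC: 10:10 PM + 3:30 = 1:40 AM UTC on Nov 25.
Add 11 hours 21 minutes flight time → 1:01 PM UTC.
Meridia is UTC−1:00, so local arrival = 1:01 PM − 1:00 = 12:01 PM on Nov 25.
Layover = 1:41 PM − 12:01 PM = 1 hour 40 minutes.

1 hour 40 minutes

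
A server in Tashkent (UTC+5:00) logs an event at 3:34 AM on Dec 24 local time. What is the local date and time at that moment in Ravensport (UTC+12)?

In UTC: 3:34 AM − 5:00 = 10:34 PM on Dec 23.
Ravensport is UTC+12:00: 10:34 PM + 12:00 = 10:34 AM on Dec 24.

10:34 AM on December 24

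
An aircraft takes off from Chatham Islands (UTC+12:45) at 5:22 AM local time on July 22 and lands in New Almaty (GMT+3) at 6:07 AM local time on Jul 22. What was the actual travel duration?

10 hours 30 minutes

New Almaty is 9:45 behind Chatham Islands.
Clock-face elapsed time (ignoring zones) is 45 minutes.
Actual elapsed = 45 minutes + 9:45 = 10 hours 30 minutes.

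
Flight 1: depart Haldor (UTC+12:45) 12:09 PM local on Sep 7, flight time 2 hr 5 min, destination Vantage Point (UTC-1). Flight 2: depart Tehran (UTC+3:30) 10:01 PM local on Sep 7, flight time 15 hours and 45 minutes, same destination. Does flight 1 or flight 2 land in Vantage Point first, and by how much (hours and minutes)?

the first, by 32 hours 47 minutes

Flight 1 in UTC: 12:09 PM − 12:45 = 11:24 PM on Sep 6.
+2 hours and 5 minutes → arrive 1:29 AM UTC on Sep 7.
Flight 2 in UTC: 10:01 PM − 3:30 = 6:31 PM on Sep 7.
+15 hours 45 minutes → arrive 10:16 AM UTC on Sep 8.
Flight 1 lands earlier by 32 hours 47 minutes.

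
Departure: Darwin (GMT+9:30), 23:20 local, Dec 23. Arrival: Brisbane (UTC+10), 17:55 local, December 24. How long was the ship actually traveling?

18 hours 5 minutes

Departure in UTC: 23:20 − 9:30 = 13:50 on Dec 23.
Arrival in UTC: 17:55 − 10:00 = 07:55 on Dec 24.
Elapsed = 07:55 − 13:50 (+1 day) = 18 hours 5 minutes.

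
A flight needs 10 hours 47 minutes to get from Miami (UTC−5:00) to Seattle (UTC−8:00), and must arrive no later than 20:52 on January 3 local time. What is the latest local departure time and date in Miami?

13:05 on Jan 3

Target arrival in UTC: 20:52 + 8:00 = 04:52 on Jan 4.
Subtract 10 hours 47 minutes → departure 18:05 UTC on Jan 3.
Miami is UTC−5:00: 18:05 − 5:00 = 13:05 on Jan 3.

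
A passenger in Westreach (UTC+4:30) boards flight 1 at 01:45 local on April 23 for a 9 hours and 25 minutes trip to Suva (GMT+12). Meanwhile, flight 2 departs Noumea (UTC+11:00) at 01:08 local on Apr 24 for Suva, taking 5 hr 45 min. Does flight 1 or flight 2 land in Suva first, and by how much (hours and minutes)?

Flight 1 in UTC: 01:45 − 4:30 = 21:15 on Apr 22.
+9 hours 25 minutes → arrive 06:40 UTC on Apr 23.
Flight 2 in UTC: 01:08 − 11:00 = 14:08 on Apr 23.
+5 hours and 45 minutes → arrive 19:53 UTC on Apr 23.
Flight 1 lands earlier by 13 hours 13 minutes.

the first, by 13 hours 13 minutes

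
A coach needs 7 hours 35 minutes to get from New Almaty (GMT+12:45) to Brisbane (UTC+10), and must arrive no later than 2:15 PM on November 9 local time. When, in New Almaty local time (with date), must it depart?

9:25 AM on November 9

Target arrival in UTC: 2:15 PM − 10:00 = 4:15 AM on Nov 9.
Subtract 7 hours and 35 minutes → departure 8:40 PM UTC on Nov 8.
New Almaty is UTC+12:45: 8:40 PM + 12:45 = 9:25 AM on Nov 9.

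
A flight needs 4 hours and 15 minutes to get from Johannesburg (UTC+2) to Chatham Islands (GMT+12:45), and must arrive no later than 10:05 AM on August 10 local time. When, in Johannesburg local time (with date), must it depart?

Target arrival in UTC: 10:05 AM − 12:45 = 9:20 PM on Aug 9.
Subtract 4 hours 15 minutes → departure 5:05 PM UTC on Aug 9.
Johannesburg is UTC+2:00: 5:05 PM + 2:00 = 7:05 PM on Aug 9.

7:05 PM on August 9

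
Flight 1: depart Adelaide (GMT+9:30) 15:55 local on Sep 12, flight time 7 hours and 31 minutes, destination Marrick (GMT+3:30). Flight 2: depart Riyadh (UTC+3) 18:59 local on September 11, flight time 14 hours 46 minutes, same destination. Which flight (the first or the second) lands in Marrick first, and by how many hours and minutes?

the second, by 7 hours 11 minutes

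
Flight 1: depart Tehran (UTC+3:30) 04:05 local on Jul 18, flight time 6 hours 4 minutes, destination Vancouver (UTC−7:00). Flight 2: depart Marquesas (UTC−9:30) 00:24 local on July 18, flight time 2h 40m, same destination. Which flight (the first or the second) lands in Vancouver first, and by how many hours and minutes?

Flight 1 in UTC: 04:05 − 3:30 = 00:35 on Jul 18.
+6 hours and 4 minutes → arrive 06:39 UTC on Jul 18.
Flight 2 in UTC: 00:24 + 9:30 = 09:54 on Jul 18.
+2 hours 40 minutes → arrive 12:34 UTC on Jul 18.
Flight 1 lands earlier by 5 hours 55 minutes.

the first, by 5 hours 55 minutes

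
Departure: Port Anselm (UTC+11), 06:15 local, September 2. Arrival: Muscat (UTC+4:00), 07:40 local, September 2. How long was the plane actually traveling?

Departure in UTC: 06:15 − 11:00 = 19:15 on Sep 1.
Arrival in UTC: 07:40 − 4:00 = 03:40 on Sep 2.
Elapsed = 03:40 − 19:15 (+1 day) = 8 hours 25 minutes.

8 hours 25 minutes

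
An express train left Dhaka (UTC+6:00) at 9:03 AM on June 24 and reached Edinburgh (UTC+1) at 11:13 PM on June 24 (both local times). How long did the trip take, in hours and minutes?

19 hours 10 minutes

Departure in UTC: 9:03 AM − 6:00 = 3:03 AM on Jun 24.
Arrival in UTC: 11:13 PM − 1:00 = 10:13 PM on Jun 24.
Elapsed = 10:13 PM − 3:03 AM = 19 hours 10 minutes.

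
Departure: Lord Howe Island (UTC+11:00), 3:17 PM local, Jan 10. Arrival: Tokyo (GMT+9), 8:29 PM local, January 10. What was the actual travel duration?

7 hours 12 minutes

Tokyo is 2:00 behind Lord Howe Island.
Clock-face elapsed time (ignoring zones) is 5 hours 12 minutes.
Actual elapsed = 5 hours 12 minutes + 2:00 = 7 hours 12 minutes.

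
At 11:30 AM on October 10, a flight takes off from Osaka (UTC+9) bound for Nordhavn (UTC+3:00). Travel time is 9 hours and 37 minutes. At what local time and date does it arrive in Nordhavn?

Nordhavn is 6:00 behind Osaka.
After 9 hours and 37 minutes it is 9:07 PM in Osaka.
Shift by the zone difference: 9:07 PM − 6:00 = 3:07 PM on Oct 10 in Nordhavn.

3:07 PM on October 10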